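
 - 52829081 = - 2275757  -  50553324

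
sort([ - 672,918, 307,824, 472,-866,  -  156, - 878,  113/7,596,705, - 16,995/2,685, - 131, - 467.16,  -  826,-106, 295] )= [ - 878 ,  -  866,- 826 ,  -  672, - 467.16,-156, -131 ,-106, - 16 , 113/7,295,  307,472, 995/2,596, 685 , 705  ,  824, 918 ]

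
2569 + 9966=12535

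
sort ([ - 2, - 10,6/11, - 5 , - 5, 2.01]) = [-10, - 5, - 5, - 2, 6/11, 2.01] 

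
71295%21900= 5595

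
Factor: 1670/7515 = 2^1*3^( -2 ) = 2/9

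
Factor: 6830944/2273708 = 2^3*223^ ( - 1)*2549^( - 1 )*213467^1= 1707736/568427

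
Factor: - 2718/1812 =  - 3/2  =  -2^(  -  1 )*3^1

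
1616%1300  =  316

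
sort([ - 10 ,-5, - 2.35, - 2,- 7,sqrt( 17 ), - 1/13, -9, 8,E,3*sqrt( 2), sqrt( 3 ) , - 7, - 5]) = [  -  10, - 9 , - 7, - 7, - 5,  -  5, - 2.35, - 2, - 1/13,sqrt( 3),E,sqrt(17 ), 3*sqrt( 2),8 ]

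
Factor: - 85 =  - 5^1*17^1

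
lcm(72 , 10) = 360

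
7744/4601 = 7744/4601 = 1.68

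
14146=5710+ 8436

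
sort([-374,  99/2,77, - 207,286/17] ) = [  -  374, - 207, 286/17,99/2,77 ] 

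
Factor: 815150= 2^1*5^2*7^1*17^1*137^1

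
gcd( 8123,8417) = 1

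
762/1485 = 254/495 =0.51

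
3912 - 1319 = 2593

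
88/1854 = 44/927  =  0.05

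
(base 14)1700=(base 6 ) 31020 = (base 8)10024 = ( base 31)48o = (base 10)4116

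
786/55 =14 + 16/55 = 14.29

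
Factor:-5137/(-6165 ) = 3^( - 2)*5^( - 1) * 11^1*137^(-1)*467^1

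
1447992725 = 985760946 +462231779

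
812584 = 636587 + 175997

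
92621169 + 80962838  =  173584007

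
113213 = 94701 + 18512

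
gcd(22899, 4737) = 3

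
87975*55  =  4838625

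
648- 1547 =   -  899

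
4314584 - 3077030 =1237554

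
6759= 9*751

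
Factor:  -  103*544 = -56032 = -2^5*17^1*103^1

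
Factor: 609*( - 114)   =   - 69426 =-2^1*3^2*7^1 * 19^1 * 29^1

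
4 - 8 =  - 4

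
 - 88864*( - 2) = 177728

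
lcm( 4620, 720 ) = 55440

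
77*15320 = 1179640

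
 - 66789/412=-66789/412 =- 162.11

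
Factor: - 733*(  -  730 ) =535090 = 2^1*5^1*73^1*733^1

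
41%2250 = 41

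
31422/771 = 10474/257  =  40.75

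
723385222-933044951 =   -  209659729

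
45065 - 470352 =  - 425287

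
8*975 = 7800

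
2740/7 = 2740/7= 391.43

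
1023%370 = 283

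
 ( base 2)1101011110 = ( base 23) 1EB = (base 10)862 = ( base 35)OM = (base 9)1157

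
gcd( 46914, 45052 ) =14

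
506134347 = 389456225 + 116678122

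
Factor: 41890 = 2^1*5^1*59^1*71^1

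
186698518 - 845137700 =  - 658439182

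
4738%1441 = 415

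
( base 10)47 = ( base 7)65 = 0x2f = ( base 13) 38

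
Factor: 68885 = 5^1 * 23^1*599^1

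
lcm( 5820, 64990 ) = 389940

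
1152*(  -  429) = -494208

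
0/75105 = 0  =  0.00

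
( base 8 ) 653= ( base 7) 1150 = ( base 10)427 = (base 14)227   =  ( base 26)GB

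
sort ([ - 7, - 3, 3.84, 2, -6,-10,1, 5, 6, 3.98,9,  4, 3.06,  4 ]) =[ - 10, - 7,-6,-3, 1,2, 3.06, 3.84,3.98, 4, 4, 5 , 6, 9]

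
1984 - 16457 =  - 14473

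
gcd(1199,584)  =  1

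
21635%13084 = 8551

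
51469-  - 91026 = 142495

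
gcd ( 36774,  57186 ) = 162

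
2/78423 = 2/78423 = 0.00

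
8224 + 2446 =10670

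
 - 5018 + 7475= 2457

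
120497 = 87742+32755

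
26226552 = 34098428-7871876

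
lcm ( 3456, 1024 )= 27648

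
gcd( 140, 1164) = 4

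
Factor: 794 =2^1 * 397^1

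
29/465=29/465 = 0.06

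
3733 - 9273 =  - 5540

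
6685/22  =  303 + 19/22 = 303.86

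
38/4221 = 38/4221 = 0.01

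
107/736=107/736 = 0.15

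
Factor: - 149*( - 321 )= 3^1*107^1 *149^1  =  47829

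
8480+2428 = 10908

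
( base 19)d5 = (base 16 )fc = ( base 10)252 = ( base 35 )77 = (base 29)8K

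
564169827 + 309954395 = 874124222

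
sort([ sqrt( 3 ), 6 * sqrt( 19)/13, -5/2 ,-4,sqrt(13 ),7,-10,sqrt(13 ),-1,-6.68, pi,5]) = [ - 10, - 6.68, - 4,-5/2,-1, sqrt(3 ) , 6 * sqrt(19)/13 , pi,sqrt ( 13 ),sqrt(13 ), 5, 7]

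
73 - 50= 23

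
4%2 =0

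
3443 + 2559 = 6002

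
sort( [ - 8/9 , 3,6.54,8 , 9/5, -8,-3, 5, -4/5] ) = [-8,-3, - 8/9,-4/5, 9/5,3, 5,6.54,  8] 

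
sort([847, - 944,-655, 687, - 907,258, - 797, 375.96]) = [ - 944, - 907, - 797, - 655,258, 375.96,  687, 847] 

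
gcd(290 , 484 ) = 2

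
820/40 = 41/2 = 20.50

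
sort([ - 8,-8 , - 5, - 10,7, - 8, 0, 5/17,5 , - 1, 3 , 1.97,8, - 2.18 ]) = [- 10, - 8, - 8, - 8 , - 5, - 2.18, - 1, 0, 5/17,1.97,3, 5,7,  8 ]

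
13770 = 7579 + 6191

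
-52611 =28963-81574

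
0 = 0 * 76551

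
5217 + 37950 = 43167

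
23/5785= 23/5785 = 0.00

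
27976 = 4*6994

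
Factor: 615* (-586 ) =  - 2^1*3^1*5^1*41^1*293^1 = -360390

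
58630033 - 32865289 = 25764744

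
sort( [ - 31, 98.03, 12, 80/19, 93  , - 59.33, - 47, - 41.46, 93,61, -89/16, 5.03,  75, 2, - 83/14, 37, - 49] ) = [ - 59.33, - 49, - 47, - 41.46, - 31,-83/14,-89/16, 2, 80/19 , 5.03, 12,37,  61,75,93, 93,  98.03 ] 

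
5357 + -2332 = 3025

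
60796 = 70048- 9252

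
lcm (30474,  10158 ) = 30474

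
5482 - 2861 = 2621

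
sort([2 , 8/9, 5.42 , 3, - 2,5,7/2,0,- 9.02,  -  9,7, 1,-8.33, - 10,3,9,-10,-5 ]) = [-10  , - 10, - 9.02, - 9,-8.33,-5, - 2, 0, 8/9, 1, 2, 3,3,7/2, 5, 5.42,7,9 ]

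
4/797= 4/797 = 0.01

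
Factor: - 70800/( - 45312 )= 2^ ( - 4) * 5^2 = 25/16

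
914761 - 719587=195174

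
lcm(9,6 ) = 18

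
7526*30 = 225780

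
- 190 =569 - 759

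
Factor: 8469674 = 2^1*131^1*32327^1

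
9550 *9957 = 95089350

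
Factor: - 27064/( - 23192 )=3383/2899 = 13^ (-1)*17^1*199^1 * 223^(-1 )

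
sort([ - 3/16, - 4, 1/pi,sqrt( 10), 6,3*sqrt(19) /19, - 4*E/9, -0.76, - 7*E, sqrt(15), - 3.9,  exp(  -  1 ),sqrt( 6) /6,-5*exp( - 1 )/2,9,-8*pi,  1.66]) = [ - 8*pi, - 7 * E,-4, - 3.9, -4*E/9,  -  5*exp( - 1)/2, - 0.76 , - 3/16,1/pi,exp( - 1 ) , sqrt( 6 ) /6, 3*sqrt( 19 ) /19,1.66,sqrt( 10),sqrt ( 15), 6, 9]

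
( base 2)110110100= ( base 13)277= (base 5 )3221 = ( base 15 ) 1e1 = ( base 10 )436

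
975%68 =23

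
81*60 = 4860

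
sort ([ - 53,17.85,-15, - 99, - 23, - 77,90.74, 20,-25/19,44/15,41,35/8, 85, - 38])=[ - 99, - 77, - 53, - 38, - 23, - 15 , - 25/19,44/15, 35/8, 17.85, 20,  41, 85,90.74]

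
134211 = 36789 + 97422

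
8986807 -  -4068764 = 13055571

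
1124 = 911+213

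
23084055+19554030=42638085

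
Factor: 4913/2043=3^( - 2 )*17^3*227^( - 1 )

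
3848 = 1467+2381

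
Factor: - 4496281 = - 281^1*16001^1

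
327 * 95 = 31065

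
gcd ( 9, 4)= 1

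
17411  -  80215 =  -62804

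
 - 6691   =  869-7560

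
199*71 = 14129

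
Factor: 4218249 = 3^1*7^1* 200869^1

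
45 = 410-365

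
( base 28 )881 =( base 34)5l3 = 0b1100101100001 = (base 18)120h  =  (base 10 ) 6497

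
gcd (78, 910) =26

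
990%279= 153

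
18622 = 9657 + 8965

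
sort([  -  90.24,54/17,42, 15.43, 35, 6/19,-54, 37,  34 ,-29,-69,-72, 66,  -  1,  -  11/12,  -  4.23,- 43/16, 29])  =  [ - 90.24, - 72,  -  69, - 54, - 29,  -  4.23,  -  43/16,-1, - 11/12,6/19,54/17, 15.43, 29,34, 35, 37 , 42,66]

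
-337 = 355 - 692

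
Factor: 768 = 2^8*3^1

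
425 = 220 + 205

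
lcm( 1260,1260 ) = 1260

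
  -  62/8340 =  - 31/4170 = -  0.01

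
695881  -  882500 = - 186619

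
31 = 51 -20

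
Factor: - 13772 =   -  2^2*11^1 *313^1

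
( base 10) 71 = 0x47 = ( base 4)1013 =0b1000111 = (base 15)4b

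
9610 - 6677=2933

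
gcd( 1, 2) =1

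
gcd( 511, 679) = 7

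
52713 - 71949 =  - 19236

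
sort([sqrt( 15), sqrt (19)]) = [sqrt(15), sqrt( 19)] 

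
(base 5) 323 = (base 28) 34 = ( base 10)88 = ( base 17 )53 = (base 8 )130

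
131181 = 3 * 43727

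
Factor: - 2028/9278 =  - 1014/4639 = -2^1*3^1*13^2*4639^( - 1 ) 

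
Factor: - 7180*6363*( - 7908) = 361287576720= 2^4*3^3*5^1*7^1 * 101^1*359^1*659^1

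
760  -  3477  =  -2717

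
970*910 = 882700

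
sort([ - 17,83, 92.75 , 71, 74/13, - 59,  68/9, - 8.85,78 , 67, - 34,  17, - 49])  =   [-59, - 49,-34,-17,- 8.85,74/13, 68/9, 17, 67,  71,78, 83, 92.75] 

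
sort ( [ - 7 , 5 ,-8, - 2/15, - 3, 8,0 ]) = [ - 8, - 7, - 3,-2/15, 0, 5,8]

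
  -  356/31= -12 + 16/31 = -11.48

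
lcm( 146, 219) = 438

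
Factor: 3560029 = 11^1*37^1*8747^1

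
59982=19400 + 40582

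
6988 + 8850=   15838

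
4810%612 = 526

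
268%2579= 268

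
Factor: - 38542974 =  - 2^1*3^1*37^1*173617^1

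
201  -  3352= - 3151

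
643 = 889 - 246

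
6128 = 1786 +4342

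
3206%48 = 38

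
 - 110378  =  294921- 405299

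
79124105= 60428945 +18695160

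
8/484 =2/121 =0.02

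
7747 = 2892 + 4855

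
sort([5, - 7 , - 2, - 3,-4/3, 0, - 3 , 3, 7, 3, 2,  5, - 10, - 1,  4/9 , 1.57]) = [ - 10, - 7,-3, - 3,  -  2, -4/3, - 1, 0, 4/9,1.57, 2,3,3 , 5,5 , 7 ] 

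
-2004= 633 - 2637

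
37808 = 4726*8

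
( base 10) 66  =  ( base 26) 2E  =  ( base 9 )73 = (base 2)1000010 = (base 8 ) 102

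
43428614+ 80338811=123767425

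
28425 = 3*9475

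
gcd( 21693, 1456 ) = 7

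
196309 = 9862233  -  9665924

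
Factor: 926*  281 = 2^1 * 281^1*463^1 = 260206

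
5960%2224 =1512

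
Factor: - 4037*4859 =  - 19615783 = -11^1*43^1*113^1 * 367^1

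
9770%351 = 293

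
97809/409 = 239 + 58/409 = 239.14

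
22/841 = 22/841  =  0.03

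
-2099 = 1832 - 3931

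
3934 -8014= - 4080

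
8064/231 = 384/11 = 34.91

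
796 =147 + 649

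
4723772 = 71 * 66532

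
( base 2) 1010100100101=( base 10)5413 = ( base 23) a58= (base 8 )12445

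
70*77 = 5390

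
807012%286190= 234632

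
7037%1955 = 1172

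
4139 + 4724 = 8863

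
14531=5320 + 9211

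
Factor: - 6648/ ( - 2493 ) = 8/3 = 2^3*3^( - 1) 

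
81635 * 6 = 489810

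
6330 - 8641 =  - 2311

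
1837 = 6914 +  - 5077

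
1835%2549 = 1835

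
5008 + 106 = 5114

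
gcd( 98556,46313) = 1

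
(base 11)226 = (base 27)A0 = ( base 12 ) 1A6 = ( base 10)270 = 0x10E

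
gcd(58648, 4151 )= 1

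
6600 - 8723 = - 2123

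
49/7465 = 49/7465 =0.01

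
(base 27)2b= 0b1000001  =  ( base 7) 122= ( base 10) 65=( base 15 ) 45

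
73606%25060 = 23486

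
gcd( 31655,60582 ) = 1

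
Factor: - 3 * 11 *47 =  - 3^1*11^1*47^1 = - 1551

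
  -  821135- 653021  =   - 1474156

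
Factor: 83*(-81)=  - 6723 =- 3^4*83^1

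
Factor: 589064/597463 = 2^3*7^1*31^ ( -1 )*67^1*157^1*19273^ (-1)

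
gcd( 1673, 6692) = 1673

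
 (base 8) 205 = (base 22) 61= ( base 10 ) 133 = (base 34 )3V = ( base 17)7e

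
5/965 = 1/193 = 0.01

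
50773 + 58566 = 109339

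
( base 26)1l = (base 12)3b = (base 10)47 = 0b101111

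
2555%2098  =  457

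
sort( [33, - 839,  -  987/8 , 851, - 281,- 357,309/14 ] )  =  [ - 839, - 357, - 281, - 987/8, 309/14,  33,851 ] 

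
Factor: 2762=2^1*1381^1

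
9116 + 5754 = 14870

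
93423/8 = 93423/8 = 11677.88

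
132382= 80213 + 52169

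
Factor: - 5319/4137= - 3^2*7^ ( -1) = -  9/7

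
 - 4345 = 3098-7443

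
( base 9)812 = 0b1010010011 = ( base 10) 659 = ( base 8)1223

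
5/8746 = 5/8746  =  0.00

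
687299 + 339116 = 1026415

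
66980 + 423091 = 490071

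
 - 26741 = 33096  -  59837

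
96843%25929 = 19056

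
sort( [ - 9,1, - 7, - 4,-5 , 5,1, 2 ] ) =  [ -9, - 7, - 5, - 4, 1,1,2, 5] 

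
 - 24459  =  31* (-789 ) 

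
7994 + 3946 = 11940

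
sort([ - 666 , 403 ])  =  [ - 666, 403]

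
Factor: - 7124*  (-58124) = 414075376 = 2^4*  11^1*13^1 * 137^1*1321^1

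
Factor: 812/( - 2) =-406 = - 2^1 *7^1*29^1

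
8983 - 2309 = 6674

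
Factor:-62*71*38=-2^2 * 19^1*31^1 * 71^1 = -  167276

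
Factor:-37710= -2^1*3^2  *5^1*419^1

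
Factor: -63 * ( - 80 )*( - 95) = -2^4 * 3^2*5^2*7^1*19^1 = - 478800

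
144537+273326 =417863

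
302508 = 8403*36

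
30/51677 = 30/51677 = 0.00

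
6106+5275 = 11381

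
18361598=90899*202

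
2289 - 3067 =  - 778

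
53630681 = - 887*( - 60463) 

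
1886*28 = 52808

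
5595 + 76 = 5671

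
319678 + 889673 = 1209351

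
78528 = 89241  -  10713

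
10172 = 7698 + 2474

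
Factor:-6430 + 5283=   -  31^1*37^1= -1147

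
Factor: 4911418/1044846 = 3^( - 3) * 11^ ( - 1 )*1049^1*1759^(  -  1)*2341^1 =2455709/522423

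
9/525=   3/175 = 0.02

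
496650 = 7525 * 66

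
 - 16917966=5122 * ( - 3303)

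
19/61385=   19/61385 = 0.00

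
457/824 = 457/824 = 0.55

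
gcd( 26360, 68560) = 40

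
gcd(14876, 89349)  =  1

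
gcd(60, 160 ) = 20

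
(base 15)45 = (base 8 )101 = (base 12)55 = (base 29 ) 27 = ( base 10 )65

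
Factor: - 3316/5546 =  - 1658/2773 = - 2^1* 47^ (- 1)*59^( - 1 )*829^1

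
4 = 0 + 4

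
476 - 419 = 57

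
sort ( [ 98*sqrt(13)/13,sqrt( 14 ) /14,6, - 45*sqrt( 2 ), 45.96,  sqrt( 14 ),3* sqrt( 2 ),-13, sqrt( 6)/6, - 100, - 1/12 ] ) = [ - 100,- 45*sqrt(2), -13, - 1/12, sqrt( 14)/14  ,  sqrt(6)/6,sqrt( 14 ),3*sqrt( 2), 6,98*sqrt (13 ) /13,45.96]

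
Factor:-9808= - 2^4*613^1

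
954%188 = 14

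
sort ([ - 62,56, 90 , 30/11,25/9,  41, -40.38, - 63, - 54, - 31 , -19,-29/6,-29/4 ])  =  [ - 63,  -  62, - 54 , - 40.38, - 31, - 19 ,-29/4, - 29/6,30/11,  25/9,41,  56,90 ] 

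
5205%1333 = 1206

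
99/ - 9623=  - 1 + 9524/9623 = - 0.01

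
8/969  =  8/969 = 0.01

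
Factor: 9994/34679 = 2^1*19^1*263^1*34679^( - 1)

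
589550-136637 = 452913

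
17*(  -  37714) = -641138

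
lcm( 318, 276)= 14628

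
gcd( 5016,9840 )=24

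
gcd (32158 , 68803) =7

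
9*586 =5274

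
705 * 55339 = 39013995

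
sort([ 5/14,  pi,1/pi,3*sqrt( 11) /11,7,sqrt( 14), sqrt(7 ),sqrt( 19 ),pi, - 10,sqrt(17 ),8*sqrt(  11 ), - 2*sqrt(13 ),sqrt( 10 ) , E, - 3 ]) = [ - 10, - 2*sqrt( 13 ), - 3,1/pi,5/14,3*sqrt( 11 ) /11,sqrt( 7 ) , E,pi,pi,sqrt(10),sqrt ( 14 ) , sqrt( 17 ),sqrt( 19 ), 7, 8*sqrt( 11 ) ]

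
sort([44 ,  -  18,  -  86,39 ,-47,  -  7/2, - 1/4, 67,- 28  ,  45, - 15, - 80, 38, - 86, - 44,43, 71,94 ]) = [ - 86,  -  86,-80,  -  47,-44,- 28,-18, - 15,-7/2, - 1/4, 38, 39 , 43, 44,45,67,71, 94]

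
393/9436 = 393/9436 = 0.04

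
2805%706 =687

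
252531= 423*597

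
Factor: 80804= 2^2 * 20201^1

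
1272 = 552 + 720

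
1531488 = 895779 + 635709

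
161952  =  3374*48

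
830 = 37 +793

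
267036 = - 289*( - 924 )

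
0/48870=0=0.00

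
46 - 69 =-23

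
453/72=6 + 7/24=6.29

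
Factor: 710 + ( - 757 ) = -47 = - 47^1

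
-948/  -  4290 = 158/715 = 0.22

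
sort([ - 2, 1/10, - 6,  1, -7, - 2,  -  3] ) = [ - 7, - 6, - 3 , - 2, - 2,1/10 , 1]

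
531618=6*88603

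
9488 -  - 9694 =19182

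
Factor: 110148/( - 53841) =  - 2^2*67^1*131^ ( - 1 )=-  268/131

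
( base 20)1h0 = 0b1011100100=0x2e4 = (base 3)1000102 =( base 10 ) 740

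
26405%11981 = 2443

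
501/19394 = 501/19394 =0.03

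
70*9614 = 672980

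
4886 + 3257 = 8143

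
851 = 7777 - 6926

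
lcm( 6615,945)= 6615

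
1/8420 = 1/8420 = 0.00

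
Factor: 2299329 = 3^2*449^1*569^1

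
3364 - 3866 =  - 502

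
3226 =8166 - 4940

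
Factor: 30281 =107^1*283^1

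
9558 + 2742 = 12300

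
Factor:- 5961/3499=-3^1*1987^1*3499^( - 1)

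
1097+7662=8759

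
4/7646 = 2/3823 = 0.00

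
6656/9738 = 3328/4869 = 0.68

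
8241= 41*201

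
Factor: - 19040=-2^5*5^1*7^1 * 17^1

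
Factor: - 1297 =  - 1297^1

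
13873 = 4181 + 9692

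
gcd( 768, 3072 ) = 768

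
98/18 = 5+4/9 = 5.44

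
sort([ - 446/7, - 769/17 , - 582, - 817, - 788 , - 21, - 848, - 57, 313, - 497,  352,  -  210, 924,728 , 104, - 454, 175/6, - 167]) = [ - 848, - 817,  -  788, - 582, - 497, -454, - 210, - 167 , - 446/7, - 57, - 769/17,- 21, 175/6,  104, 313, 352, 728,924]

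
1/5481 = 1/5481 = 0.00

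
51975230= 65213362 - 13238132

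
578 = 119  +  459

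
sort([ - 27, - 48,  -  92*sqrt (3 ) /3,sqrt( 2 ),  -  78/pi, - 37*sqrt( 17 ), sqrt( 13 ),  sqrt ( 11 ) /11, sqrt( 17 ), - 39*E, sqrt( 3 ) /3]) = [-37*sqrt ( 17),  -  39*E ,  -  92*sqrt( 3 )/3,-48, - 27, - 78/pi , sqrt (11 )/11, sqrt(3) /3, sqrt(2) , sqrt(13 ), sqrt( 17 ) ] 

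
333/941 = 333/941 = 0.35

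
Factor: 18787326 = 2^1*3^1*3131221^1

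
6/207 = 2/69 = 0.03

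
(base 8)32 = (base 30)q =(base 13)20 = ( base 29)q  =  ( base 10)26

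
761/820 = 761/820 = 0.93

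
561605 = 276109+285496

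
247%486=247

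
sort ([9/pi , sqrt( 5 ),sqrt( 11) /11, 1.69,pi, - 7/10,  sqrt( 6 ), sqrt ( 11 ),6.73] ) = [  -  7/10, sqrt( 11)/11, 1.69,  sqrt( 5 ) , sqrt(6),9/pi, pi,sqrt(11 ), 6.73]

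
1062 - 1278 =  - 216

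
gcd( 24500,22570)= 10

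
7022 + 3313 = 10335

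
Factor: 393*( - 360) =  - 2^3*3^3*5^1*131^1 = - 141480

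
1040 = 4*260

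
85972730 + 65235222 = 151207952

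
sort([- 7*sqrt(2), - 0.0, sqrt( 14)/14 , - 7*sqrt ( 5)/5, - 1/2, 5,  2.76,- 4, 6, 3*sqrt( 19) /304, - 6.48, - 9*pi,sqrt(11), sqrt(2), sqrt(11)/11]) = [ -9*pi ,-7*sqrt(2), - 6.48,-4 ,- 7*sqrt(5 ) /5,-1/2, - 0.0,3*sqrt(19 )/304, sqrt(14)/14,sqrt( 11)/11 , sqrt( 2), 2.76,  sqrt(11), 5,6 ] 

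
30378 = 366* 83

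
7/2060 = 7/2060= 0.00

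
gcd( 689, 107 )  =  1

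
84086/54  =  1557 + 4/27= 1557.15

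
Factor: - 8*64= - 2^9= - 512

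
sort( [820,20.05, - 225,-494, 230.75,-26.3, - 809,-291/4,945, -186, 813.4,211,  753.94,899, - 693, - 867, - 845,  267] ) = [- 867, -845, - 809,-693, - 494,-225, - 186,-291/4,  -  26.3,20.05,211,  230.75, 267,  753.94,813.4,820, 899,945 ]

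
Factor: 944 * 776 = 2^7*59^1*97^1= 732544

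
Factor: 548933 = 7^1*  11^1*7129^1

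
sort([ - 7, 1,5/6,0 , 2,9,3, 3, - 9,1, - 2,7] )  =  [  -  9 ,-7, - 2,0,  5/6 , 1,1,2,  3,  3, 7, 9]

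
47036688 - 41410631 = 5626057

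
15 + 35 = 50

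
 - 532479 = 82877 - 615356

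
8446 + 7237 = 15683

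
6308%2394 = 1520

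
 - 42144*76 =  - 3202944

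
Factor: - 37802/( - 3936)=2^ (- 4 )*3^(  -  1)*461^1 = 461/48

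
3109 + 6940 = 10049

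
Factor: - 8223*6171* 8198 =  - 2^1*3^2*11^2*17^1*2741^1 * 4099^1 = - 416000402334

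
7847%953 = 223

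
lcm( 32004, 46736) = 2944368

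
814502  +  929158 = 1743660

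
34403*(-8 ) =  - 275224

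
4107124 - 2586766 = 1520358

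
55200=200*276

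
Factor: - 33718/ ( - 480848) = 2^( - 3 )*23^1*41^( - 1) = 23/328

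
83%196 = 83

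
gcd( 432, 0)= 432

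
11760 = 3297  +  8463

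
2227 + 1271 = 3498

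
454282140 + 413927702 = 868209842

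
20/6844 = 5/1711 =0.00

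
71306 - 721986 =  -650680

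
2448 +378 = 2826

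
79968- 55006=24962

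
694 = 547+147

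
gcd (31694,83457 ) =1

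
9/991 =9/991 = 0.01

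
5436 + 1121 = 6557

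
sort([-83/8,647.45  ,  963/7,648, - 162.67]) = [ - 162.67, - 83/8, 963/7,647.45,648] 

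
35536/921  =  35536/921 = 38.58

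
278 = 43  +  235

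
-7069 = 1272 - 8341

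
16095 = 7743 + 8352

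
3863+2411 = 6274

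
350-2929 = -2579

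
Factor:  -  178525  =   - 5^2*37^1*193^1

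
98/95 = 98/95 =1.03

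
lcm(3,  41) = 123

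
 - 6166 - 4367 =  - 10533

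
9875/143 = 69  +  8/143 = 69.06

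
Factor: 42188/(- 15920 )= -53/20=- 2^(-2 )*5^( - 1)* 53^1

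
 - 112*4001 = -448112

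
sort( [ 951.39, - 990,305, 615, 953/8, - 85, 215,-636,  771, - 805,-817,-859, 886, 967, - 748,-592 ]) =[ - 990, - 859, - 817, - 805, - 748, - 636, - 592, - 85, 953/8,215, 305, 615,771, 886,951.39,  967 ]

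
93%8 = 5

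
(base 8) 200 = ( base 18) 72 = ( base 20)68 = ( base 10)128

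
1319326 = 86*15341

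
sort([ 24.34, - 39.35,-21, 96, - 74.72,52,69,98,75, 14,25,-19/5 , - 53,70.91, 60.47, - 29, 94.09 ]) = [-74.72, - 53, - 39.35, - 29,  -  21,- 19/5, 14, 24.34, 25, 52, 60.47,69, 70.91,75,94.09, 96 , 98]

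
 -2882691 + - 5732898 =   -  8615589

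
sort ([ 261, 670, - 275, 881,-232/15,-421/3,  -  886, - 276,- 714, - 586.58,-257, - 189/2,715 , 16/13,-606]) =[-886,-714, - 606 , - 586.58,-276, - 275, - 257, - 421/3,- 189/2 , - 232/15,16/13, 261, 670,715,881]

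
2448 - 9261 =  - 6813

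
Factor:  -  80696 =-2^3*7^1*11^1*131^1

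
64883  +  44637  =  109520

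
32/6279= 32/6279 = 0.01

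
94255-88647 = 5608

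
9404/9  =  1044 + 8/9= 1044.89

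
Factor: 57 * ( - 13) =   -  3^1 * 13^1*19^1= - 741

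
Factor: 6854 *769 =2^1 * 23^1*149^1*769^1 =5270726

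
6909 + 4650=11559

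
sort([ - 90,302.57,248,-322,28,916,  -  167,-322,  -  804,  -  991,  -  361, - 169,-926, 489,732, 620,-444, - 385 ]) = [ -991, - 926,  -  804, - 444, - 385, - 361, - 322 , - 322,  -  169,- 167, - 90, 28  ,  248 , 302.57,489,620,  732,916 ]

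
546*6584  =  3594864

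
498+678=1176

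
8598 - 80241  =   - 71643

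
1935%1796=139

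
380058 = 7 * 54294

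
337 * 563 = 189731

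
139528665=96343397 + 43185268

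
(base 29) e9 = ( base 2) 110011111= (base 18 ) 151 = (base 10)415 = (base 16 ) 19F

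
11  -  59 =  - 48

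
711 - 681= 30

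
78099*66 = 5154534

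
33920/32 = 1060= 1060.00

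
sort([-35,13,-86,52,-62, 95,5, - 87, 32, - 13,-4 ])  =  [ - 87 , - 86 , - 62, - 35,- 13,  -  4,5,  13, 32,52,95] 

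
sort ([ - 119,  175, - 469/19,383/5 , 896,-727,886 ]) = [ - 727, -119,  -  469/19,383/5,175,886,896]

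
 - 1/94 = -1/94=- 0.01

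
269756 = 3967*68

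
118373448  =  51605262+66768186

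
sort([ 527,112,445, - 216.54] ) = [-216.54,112,445,527 ] 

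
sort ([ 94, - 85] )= [  -  85,94]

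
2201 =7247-5046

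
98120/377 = 98120/377 = 260.27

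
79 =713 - 634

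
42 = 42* 1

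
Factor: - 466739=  -7^1*13^1 * 23^1*223^1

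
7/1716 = 7/1716 = 0.00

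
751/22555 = 751/22555 = 0.03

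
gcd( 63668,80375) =1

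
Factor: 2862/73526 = 1431/36763 = 3^3 * 53^1 * 97^(-1)*379^( - 1 ) 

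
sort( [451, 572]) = [ 451, 572]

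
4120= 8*515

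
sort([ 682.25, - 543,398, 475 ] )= [ - 543, 398,  475,682.25] 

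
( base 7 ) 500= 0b11110101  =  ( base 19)CH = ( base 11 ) 203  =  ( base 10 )245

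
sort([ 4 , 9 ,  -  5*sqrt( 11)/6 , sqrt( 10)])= [- 5*sqrt( 11)/6, sqrt( 10),  4, 9]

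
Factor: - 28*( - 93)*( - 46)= -2^3*3^1*7^1*23^1* 31^1 = -119784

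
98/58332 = 49/29166  =  0.00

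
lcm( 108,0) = 0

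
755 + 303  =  1058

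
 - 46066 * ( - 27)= 1243782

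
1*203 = 203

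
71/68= 1 + 3/68 = 1.04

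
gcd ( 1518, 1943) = 1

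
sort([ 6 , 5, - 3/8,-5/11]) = [ - 5/11,  -  3/8,5,  6] 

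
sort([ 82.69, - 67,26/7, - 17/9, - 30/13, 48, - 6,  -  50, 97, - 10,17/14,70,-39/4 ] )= [-67, - 50, - 10, - 39/4, - 6, - 30/13, - 17/9, 17/14, 26/7,48,70, 82.69,97 ]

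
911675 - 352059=559616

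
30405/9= 3378 + 1/3 = 3378.33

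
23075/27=23075/27  =  854.63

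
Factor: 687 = 3^1*229^1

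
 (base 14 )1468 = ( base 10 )3620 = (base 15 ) 1115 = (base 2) 111000100100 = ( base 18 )b32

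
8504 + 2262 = 10766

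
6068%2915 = 238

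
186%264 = 186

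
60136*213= 12808968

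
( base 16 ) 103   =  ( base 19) DC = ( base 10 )259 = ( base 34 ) 7l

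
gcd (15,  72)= 3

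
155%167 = 155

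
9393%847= 76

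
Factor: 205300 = 2^2 *5^2*2053^1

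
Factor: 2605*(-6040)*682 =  - 10730724400  =  - 2^4*5^2*11^1*31^1*151^1*521^1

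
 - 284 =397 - 681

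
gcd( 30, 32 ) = 2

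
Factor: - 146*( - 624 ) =91104  =  2^5*3^1*13^1*73^1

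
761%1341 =761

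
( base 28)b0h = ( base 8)20701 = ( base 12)5001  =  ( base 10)8641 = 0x21C1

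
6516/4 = 1629 = 1629.00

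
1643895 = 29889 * 55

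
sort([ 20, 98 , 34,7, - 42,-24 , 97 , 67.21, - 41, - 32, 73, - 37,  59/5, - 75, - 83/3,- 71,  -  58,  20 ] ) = [-75, - 71, - 58, - 42, - 41,-37,- 32, - 83/3, - 24, 7, 59/5,20, 20, 34  ,  67.21, 73,97, 98 ] 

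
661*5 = 3305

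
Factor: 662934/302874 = 313/143 = 11^( - 1) * 13^( - 1 ) *313^1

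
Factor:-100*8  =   - 800 = -2^5 * 5^2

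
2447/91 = 2447/91=26.89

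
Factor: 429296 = 2^4*7^1 * 3833^1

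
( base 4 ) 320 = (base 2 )111000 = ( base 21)2E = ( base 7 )110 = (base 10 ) 56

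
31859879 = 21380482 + 10479397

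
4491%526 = 283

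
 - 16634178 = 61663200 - 78297378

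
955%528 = 427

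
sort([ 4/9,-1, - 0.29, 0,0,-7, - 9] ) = [ - 9, - 7,- 1,  -  0.29,0, 0,4/9] 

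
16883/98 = 172+27/98 = 172.28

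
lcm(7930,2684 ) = 174460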